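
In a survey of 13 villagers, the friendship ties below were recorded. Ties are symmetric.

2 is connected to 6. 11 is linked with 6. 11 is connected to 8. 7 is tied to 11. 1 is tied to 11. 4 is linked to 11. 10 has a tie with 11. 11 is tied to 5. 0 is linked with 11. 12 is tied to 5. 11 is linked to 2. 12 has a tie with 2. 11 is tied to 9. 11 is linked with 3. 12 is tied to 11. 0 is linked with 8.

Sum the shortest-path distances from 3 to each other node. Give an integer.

Distances from 3: 0:2, 1:2, 2:2, 4:2, 5:2, 6:2, 7:2, 8:2, 9:2, 10:2, 11:1, 12:2.
Sum = 2 + 2 + 2 + 2 + 2 + 2 + 2 + 2 + 2 + 2 + 1 + 2 = 23.

23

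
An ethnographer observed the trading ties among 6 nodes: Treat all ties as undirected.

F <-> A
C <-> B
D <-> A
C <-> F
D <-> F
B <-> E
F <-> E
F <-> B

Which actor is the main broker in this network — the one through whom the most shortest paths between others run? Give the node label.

Unnormalized betweenness of each node: A:0, B:1/2, C:0, D:0, E:0, F:13/2.
F has the largest value, 13/2, making it the main broker — the node through which the most shortest paths run.

F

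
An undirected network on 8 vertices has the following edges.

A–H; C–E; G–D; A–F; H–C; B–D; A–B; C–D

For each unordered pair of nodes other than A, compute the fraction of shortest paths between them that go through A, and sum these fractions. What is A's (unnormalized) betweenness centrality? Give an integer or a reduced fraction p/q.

Pairs whose geodesics pass through A — B–H: 1; B–F: 1; G–F: 1; C–F: 1; H–F: 1; E–F: 1; D–F: 1.
All other pairs contribute 0.
Summing the contributions gives betweenness(A) = 7.

7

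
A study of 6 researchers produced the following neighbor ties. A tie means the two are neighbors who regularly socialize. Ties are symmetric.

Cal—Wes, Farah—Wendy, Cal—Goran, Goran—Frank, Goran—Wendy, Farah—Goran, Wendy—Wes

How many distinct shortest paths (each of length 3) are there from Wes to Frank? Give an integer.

The shortest distance is 3. The length-3 paths are: Wes–Cal–Goran–Frank; Wes–Wendy–Goran–Frank.
That gives 2 distinct shortest paths.

2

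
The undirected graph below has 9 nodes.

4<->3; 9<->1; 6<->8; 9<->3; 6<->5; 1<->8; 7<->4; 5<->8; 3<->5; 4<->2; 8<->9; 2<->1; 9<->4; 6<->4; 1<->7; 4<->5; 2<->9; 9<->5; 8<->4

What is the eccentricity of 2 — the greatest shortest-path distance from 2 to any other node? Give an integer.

Distances from 2: 1:1, 3:2, 4:1, 5:2, 6:2, 7:2, 8:2, 9:1.
The largest is 2 (to 7, 8, 3, 6, and 5), so the eccentricity of 2 is 2.

2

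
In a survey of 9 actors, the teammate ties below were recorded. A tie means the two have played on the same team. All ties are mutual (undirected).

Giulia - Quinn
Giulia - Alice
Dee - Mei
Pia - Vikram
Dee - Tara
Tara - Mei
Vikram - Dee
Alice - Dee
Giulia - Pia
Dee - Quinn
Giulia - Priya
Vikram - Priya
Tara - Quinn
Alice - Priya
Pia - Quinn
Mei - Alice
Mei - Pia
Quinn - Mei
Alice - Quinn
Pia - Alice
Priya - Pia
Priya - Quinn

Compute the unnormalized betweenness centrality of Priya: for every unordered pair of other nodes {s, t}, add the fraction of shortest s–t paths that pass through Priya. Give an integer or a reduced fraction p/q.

Pairs whose geodesics pass through Priya — Giulia–Vikram: 1/2; Vikram–Alice: 1/3; Vikram–Quinn: 1/3.
All other pairs contribute 0.
Summing the contributions gives betweenness(Priya) = 7/6.

7/6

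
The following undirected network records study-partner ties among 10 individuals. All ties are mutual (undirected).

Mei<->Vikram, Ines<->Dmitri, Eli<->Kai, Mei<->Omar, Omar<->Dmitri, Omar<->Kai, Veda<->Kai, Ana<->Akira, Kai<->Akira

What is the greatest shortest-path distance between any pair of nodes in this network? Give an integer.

Eccentricity of each node (its greatest distance to any other): Akira:4, Ana:5, Dmitri:4, Eli:4, Ines:5, Kai:3, Mei:4, Omar:3, Veda:4, Vikram:5.
The maximum eccentricity is 5, realized for instance by the pair Ana–Vikram via Ana – Akira – Kai – Omar – Mei – Vikram. So the diameter is 5.

5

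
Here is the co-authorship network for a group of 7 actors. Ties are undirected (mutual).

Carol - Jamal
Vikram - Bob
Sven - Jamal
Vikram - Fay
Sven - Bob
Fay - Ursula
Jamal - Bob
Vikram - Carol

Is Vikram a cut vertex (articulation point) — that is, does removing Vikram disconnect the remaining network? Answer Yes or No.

Removing Vikram leaves {Bob, Carol, Jamal, and Sven} with no path to {Fay and Ursula}, so the network splits into 2 components. Vikram is a cut vertex.

Yes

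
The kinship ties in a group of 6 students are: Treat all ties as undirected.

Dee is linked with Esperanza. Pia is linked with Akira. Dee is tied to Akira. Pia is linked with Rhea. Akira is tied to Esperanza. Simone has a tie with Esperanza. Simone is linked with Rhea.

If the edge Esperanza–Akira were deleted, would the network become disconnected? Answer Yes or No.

No

Even without that edge, Esperanza still reaches Akira via Esperanza – Dee – Akira, so the network stays connected. Not a bridge.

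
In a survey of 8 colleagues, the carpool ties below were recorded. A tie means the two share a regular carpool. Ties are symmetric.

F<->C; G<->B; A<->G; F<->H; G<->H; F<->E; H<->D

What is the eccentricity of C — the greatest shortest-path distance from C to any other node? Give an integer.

Distances from C: A:4, B:4, D:3, E:2, F:1, G:3, H:2.
The largest is 4 (to B and A), so the eccentricity of C is 4.

4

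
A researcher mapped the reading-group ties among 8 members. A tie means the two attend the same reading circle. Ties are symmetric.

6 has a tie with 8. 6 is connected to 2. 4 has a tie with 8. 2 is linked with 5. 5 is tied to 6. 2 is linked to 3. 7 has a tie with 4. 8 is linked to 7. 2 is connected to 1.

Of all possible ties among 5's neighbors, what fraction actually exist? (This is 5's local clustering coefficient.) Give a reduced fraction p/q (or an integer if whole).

1

5's neighbors: 2 and 6 (k = 2).
Possible neighbor pairs: C(2,2) = 1. Edges among them: 2–6 → e = 1.
Clustering(5) = 1/1.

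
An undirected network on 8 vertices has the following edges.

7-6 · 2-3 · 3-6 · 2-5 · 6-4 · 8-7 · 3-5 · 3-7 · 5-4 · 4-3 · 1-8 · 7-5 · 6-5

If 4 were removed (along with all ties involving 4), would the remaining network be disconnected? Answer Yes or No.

Even without 4, every remaining node can still reach every other (the residual graph is connected), so 4 is not a cut vertex.

No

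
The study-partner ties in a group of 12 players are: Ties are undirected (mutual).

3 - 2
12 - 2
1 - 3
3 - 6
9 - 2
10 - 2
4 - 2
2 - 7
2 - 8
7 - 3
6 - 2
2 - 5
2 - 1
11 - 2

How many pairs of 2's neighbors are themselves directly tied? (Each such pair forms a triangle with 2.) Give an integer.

2's neighbors: 1, 3, 4, 5, 6, 7, 8, 9, 10, 11, and 12.
Neighbor pairs that are themselves tied: 2–1–3; 2–3–6; 2–3–7. Each forms one triangle with 2, for 3 in total.

3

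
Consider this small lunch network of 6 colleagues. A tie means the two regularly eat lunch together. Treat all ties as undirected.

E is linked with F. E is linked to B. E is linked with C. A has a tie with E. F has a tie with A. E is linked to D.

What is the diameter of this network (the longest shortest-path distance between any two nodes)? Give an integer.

Eccentricity of each node (its greatest distance to any other): A:2, B:2, C:2, D:2, E:1, F:2.
The maximum eccentricity is 2, realized for instance by the pair F–B via F – E – B. So the diameter is 2.

2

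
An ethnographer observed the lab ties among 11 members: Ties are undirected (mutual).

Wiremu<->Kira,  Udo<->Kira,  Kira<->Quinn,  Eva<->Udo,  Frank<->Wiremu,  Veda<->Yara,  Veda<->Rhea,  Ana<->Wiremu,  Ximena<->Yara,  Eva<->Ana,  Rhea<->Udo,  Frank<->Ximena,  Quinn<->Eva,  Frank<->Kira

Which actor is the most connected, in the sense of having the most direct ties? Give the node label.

Kira

Degrees — Ana:2, Eva:3, Frank:3, Kira:4, Quinn:2, Rhea:2, Udo:3, Veda:2, Wiremu:3, Ximena:2, Yara:2.
The maximum is 4, attained only by Kira.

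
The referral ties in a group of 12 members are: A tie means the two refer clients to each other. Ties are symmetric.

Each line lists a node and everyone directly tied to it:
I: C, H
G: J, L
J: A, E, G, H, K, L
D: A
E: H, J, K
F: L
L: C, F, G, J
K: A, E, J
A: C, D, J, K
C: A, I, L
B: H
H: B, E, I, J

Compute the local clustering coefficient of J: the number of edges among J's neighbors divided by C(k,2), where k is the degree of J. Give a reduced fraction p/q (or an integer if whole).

4/15

J's neighbors: A, E, G, H, K, and L (k = 6).
Possible neighbor pairs: C(6,2) = 15. Edges among them: A–K, E–H, E–K, G–L → e = 4.
Clustering(J) = 4/15.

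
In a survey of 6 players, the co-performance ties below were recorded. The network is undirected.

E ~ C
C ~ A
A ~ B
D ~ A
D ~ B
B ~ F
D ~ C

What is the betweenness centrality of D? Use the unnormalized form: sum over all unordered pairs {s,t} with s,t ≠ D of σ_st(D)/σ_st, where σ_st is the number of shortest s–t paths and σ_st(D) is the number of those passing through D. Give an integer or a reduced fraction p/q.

2

Pairs whose geodesics pass through D — C–F: 1/2; C–B: 1/2; F–E: 1/2; B–E: 1/2.
All other pairs contribute 0.
Summing the contributions gives betweenness(D) = 2.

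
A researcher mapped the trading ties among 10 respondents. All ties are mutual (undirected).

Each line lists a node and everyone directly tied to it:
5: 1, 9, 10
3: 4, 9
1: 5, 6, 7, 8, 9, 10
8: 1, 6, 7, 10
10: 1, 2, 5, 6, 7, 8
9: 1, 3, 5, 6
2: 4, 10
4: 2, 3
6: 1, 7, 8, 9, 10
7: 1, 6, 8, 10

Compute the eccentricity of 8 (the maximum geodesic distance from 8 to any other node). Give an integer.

Distances from 8: 1:1, 2:2, 3:3, 4:3, 5:2, 6:1, 7:1, 9:2, 10:1.
The largest is 3 (to 3 and 4), so the eccentricity of 8 is 3.

3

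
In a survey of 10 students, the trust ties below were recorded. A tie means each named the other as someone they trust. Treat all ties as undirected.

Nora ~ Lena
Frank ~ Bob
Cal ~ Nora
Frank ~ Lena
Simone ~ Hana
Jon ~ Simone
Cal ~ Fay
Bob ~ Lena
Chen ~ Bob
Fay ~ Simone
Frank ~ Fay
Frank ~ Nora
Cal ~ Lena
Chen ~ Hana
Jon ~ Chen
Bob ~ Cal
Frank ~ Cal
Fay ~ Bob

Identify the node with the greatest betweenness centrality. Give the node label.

Bob

Unnormalized betweenness of each node: Bob:163/15, Cal:47/15, Chen:77/10, Fay:39/5, Frank:47/15, Hana:1/2, Jon:1/2, Lena:16/15, Nora:0, Simone:53/10.
Bob has the largest value, 163/15, making it the main broker — the node through which the most shortest paths run.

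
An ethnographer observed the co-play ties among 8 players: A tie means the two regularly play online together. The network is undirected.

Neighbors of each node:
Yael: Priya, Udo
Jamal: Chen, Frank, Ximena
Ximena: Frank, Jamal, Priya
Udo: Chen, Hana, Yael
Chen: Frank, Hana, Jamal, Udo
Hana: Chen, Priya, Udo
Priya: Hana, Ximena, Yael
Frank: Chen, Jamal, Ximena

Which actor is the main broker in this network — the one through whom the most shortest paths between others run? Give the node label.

Chen

Unnormalized betweenness of each node: Chen:11/2, Frank:3/4, Hana:7/4, Jamal:3/4, Priya:4, Udo:5/2, Ximena:3, Yael:3/4.
Chen has the largest value, 11/2, making it the main broker — the node through which the most shortest paths run.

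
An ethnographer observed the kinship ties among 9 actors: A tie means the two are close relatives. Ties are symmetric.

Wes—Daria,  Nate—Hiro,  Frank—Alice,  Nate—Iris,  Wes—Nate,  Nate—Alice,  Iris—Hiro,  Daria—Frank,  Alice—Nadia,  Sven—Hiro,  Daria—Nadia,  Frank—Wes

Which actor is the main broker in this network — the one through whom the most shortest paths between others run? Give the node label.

Nate

Unnormalized betweenness of each node: Alice:13/2, Daria:3/2, Frank:1, Hiro:7, Iris:0, Nadia:1/2, Nate:31/2, Sven:0, Wes:6.
Nate has the largest value, 31/2, making it the main broker — the node through which the most shortest paths run.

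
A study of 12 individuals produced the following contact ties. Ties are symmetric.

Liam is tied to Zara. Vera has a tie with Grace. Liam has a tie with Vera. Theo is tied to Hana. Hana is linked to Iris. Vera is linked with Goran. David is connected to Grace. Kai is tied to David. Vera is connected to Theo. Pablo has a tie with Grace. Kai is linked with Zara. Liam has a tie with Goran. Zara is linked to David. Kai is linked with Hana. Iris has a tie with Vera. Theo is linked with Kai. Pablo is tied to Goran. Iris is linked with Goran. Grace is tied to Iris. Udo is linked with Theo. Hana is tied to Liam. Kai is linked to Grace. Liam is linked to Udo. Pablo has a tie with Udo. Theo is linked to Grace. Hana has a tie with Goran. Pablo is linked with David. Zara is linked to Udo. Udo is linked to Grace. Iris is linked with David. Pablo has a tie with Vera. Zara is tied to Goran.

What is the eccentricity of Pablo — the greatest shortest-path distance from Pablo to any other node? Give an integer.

2

Distances from Pablo: David:1, Goran:1, Grace:1, Hana:2, Iris:2, Kai:2, Liam:2, Theo:2, Udo:1, Vera:1, Zara:2.
The largest is 2 (to Kai, Iris, Theo, Zara, Liam, and Hana), so the eccentricity of Pablo is 2.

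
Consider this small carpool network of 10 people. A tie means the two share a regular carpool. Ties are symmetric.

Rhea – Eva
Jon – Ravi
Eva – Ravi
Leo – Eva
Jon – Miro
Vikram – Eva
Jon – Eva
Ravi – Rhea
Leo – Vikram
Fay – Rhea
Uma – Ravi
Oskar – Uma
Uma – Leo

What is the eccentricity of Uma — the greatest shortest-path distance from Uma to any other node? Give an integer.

3

Distances from Uma: Eva:2, Fay:3, Jon:2, Leo:1, Miro:3, Oskar:1, Ravi:1, Rhea:2, Vikram:2.
The largest is 3 (to Miro and Fay), so the eccentricity of Uma is 3.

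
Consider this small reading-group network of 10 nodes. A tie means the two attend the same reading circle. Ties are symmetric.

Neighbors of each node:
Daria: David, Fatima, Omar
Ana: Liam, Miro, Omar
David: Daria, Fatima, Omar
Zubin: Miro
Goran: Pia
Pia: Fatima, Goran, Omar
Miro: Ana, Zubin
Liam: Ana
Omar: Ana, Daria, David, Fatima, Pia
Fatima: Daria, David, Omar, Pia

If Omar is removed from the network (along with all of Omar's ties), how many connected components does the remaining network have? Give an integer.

Without Omar, the remaining ties split the others into: {Daria, David, Fatima, Goran, Pia}; {Ana, Liam, Miro, Zubin}.
That's 2 separate components.

2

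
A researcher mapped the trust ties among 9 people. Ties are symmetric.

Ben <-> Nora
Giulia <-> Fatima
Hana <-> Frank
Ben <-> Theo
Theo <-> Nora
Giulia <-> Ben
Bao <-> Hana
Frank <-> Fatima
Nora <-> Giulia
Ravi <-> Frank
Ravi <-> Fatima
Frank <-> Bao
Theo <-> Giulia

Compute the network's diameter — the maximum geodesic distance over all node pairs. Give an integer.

Eccentricity of each node (its greatest distance to any other): Bao:4, Ben:4, Fatima:2, Frank:3, Giulia:3, Hana:4, Nora:4, Ravi:3, Theo:4.
The maximum eccentricity is 4, realized for instance by the pair Hana–Ben via Hana – Frank – Fatima – Giulia – Ben. So the diameter is 4.

4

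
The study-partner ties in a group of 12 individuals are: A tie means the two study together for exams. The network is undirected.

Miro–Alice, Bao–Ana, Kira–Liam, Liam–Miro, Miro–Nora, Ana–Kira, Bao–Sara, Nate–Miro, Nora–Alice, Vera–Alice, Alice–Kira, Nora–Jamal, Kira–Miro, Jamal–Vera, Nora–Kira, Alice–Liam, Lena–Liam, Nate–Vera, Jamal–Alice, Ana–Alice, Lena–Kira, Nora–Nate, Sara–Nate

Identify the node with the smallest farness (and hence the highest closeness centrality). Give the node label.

Farness (sum of distances to all others) for each node — Alice:16, Ana:20, Bao:26, Jamal:22, Kira:17, Lena:26, Liam:20, Miro:18, Nate:20, Nora:18, Sara:26, Vera:21.
The smallest farness is 16, for Alice, so Alice has the highest closeness.

Alice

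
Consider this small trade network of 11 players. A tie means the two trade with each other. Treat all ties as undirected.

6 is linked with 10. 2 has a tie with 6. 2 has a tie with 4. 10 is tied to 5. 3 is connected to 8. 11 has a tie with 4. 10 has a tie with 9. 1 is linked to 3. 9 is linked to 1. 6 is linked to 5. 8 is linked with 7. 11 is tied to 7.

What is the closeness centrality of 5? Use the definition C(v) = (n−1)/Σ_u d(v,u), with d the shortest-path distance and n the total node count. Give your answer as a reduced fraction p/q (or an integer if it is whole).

1/3

Distances from 5: 1:3, 2:2, 3:4, 4:3, 6:1, 7:5, 8:5, 9:2, 10:1, 11:4. Sum = 30.
n = 11, so closeness = 10/30 = 1/3.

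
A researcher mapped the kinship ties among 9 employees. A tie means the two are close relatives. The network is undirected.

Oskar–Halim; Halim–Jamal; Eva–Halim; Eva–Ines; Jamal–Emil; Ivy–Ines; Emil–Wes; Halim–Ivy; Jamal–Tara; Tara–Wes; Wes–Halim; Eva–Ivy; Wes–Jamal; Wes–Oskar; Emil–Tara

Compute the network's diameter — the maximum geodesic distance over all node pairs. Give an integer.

4

Eccentricity of each node (its greatest distance to any other): Emil:4, Eva:3, Halim:2, Ines:4, Ivy:3, Jamal:3, Oskar:3, Tara:4, Wes:3.
The maximum eccentricity is 4, realized for instance by the pair Emil–Ines via Emil – Jamal – Halim – Ivy – Ines. So the diameter is 4.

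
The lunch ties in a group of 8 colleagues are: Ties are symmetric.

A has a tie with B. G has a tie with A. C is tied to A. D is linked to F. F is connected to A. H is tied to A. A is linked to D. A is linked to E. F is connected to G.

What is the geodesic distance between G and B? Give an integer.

2

One shortest route is G – A – B, which uses 2 edges, and G and B are not directly tied, so nothing shorter exists. So d(G,B) = 2.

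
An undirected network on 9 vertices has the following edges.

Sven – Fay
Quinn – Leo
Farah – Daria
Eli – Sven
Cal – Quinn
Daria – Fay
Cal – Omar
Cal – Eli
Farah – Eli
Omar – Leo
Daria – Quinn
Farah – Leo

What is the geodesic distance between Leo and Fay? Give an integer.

3

One shortest route is Leo – Farah – Daria – Fay, which uses 3 edges, and at distance 2 from Leo we only reach {Cal, Daria, Eli}, which does not include Fay. So d(Leo,Fay) = 3.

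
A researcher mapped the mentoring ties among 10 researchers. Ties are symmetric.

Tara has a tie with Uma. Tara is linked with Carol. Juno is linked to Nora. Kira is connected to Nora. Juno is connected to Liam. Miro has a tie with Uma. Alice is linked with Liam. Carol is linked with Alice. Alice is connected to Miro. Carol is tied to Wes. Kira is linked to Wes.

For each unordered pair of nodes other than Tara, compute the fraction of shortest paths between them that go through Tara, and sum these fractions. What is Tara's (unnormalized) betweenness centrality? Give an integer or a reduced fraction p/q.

Pairs whose geodesics pass through Tara — Uma–Carol: 1; Uma–Wes: 1; Uma–Kira: 1; Uma–Nora: 1/2.
All other pairs contribute 0.
Summing the contributions gives betweenness(Tara) = 7/2.

7/2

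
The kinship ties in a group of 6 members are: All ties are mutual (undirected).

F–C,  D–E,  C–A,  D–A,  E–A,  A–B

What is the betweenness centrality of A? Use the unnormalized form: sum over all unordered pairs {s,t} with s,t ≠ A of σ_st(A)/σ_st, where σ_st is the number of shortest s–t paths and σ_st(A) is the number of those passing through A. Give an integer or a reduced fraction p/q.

8

Pairs whose geodesics pass through A — D–F: 1; D–C: 1; D–B: 1; F–E: 1; F–B: 1; C–E: 1; C–B: 1; E–B: 1.
All other pairs contribute 0.
Summing the contributions gives betweenness(A) = 8.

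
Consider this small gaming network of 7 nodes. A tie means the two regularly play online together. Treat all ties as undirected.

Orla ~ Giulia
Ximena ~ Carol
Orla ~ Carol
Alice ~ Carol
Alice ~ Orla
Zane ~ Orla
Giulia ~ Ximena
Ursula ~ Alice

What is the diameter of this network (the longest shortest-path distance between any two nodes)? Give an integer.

Eccentricity of each node (its greatest distance to any other): Alice:2, Carol:2, Giulia:3, Orla:2, Ursula:3, Ximena:3, Zane:3.
The maximum eccentricity is 3, realized for instance by the pair Zane–Ursula via Zane – Orla – Alice – Ursula. So the diameter is 3.

3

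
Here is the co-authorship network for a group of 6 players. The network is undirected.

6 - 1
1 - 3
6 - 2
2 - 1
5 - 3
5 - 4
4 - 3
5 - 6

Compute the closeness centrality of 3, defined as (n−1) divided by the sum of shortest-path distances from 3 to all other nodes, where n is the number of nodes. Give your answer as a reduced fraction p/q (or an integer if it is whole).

5/7

Distances from 3: 1:1, 2:2, 4:1, 5:1, 6:2. Sum = 7.
n = 6, so closeness = 5/7.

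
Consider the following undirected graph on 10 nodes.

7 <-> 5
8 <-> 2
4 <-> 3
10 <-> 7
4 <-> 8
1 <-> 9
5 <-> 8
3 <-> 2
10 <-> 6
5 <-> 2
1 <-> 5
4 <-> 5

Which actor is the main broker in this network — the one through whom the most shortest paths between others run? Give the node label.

5

Unnormalized betweenness of each node: 1:8, 2:7/2, 3:1/3, 4:7/2, 5:79/3, 6:0, 7:14, 8:1/3, 9:0, 10:8.
5 has the largest value, 79/3, making it the main broker — the node through which the most shortest paths run.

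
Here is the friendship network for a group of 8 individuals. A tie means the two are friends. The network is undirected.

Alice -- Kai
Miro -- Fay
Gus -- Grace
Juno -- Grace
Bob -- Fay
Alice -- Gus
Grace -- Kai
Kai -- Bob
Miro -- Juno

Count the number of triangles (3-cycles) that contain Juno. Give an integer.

0

Juno's neighbors are Grace and Miro, but none of them are tied to each other, so no triangle contains Juno.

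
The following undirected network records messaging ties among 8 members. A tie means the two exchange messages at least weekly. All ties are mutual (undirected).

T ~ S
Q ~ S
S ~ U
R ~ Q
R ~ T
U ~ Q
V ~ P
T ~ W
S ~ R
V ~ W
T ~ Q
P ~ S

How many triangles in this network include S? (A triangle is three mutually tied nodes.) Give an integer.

S's neighbors: P, Q, R, T, and U.
Neighbor pairs that are themselves tied: S–Q–R; S–Q–T; S–Q–U; S–R–T. Each forms one triangle with S, for 4 in total.

4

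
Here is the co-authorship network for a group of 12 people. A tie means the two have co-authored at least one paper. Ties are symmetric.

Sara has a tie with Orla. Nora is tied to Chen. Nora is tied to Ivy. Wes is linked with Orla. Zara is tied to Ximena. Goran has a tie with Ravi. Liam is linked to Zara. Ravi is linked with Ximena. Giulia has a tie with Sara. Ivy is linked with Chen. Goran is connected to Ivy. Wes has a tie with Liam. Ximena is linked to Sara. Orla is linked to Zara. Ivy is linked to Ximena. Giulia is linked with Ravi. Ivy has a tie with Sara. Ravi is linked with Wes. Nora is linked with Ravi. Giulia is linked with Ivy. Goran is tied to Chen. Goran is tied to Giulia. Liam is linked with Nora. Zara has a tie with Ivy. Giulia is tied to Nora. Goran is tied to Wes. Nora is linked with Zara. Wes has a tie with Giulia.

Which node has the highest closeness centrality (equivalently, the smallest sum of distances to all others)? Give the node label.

Ivy

Farness (sum of distances to all others) for each node — Chen:20, Giulia:16, Goran:17, Ivy:15, Liam:20, Nora:16, Orla:20, Ravi:17, Sara:19, Wes:17, Ximena:18, Zara:17.
The smallest farness is 15, for Ivy, so Ivy has the highest closeness.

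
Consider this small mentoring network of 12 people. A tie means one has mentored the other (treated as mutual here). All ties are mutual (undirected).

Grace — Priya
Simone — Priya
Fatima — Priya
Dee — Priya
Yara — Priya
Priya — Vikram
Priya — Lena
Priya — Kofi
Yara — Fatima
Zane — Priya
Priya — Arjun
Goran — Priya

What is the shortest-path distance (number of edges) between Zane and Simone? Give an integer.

One shortest route is Zane – Priya – Simone, which uses 2 edges, and Zane and Simone are not directly tied, so nothing shorter exists. So d(Zane,Simone) = 2.

2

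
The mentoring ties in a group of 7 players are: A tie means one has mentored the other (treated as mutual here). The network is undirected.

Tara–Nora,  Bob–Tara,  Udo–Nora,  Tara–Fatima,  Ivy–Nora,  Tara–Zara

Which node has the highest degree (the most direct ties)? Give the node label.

Tara

Degrees — Bob:1, Fatima:1, Ivy:1, Nora:3, Tara:4, Udo:1, Zara:1.
The maximum is 4, attained only by Tara.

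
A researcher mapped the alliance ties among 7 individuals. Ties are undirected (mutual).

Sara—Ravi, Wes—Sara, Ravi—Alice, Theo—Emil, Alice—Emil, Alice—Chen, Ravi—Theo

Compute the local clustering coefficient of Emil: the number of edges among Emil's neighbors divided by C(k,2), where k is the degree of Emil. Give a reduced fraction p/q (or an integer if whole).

0

Emil's neighbors: Alice and Theo (k = 2).
Possible neighbor pairs: C(2,2) = 1. Edges among them: none → e = 0.
Clustering(Emil) = 0/1.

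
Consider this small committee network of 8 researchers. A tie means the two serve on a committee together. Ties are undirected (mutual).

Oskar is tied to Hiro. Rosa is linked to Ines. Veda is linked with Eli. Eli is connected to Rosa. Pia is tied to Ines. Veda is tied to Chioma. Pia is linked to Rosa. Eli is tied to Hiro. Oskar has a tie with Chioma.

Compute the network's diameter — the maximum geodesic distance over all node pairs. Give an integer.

Eccentricity of each node (its greatest distance to any other): Chioma:4, Eli:2, Hiro:3, Ines:4, Oskar:4, Pia:4, Rosa:3, Veda:3.
The maximum eccentricity is 4, realized for instance by the pair Ines–Chioma via Ines – Rosa – Eli – Veda – Chioma. So the diameter is 4.

4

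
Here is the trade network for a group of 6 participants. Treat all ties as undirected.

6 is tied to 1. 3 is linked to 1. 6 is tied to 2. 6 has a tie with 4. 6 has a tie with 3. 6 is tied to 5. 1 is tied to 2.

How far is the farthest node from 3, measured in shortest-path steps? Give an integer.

Distances from 3: 1:1, 2:2, 4:2, 5:2, 6:1.
The largest is 2 (to 4, 2, and 5), so the eccentricity of 3 is 2.

2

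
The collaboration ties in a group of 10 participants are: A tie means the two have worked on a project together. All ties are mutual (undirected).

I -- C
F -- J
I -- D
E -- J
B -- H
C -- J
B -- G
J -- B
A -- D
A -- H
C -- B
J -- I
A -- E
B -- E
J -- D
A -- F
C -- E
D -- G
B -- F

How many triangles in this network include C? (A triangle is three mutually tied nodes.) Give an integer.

4

C's neighbors: B, E, I, and J.
Neighbor pairs that are themselves tied: C–B–E; C–B–J; C–E–J; C–I–J. Each forms one triangle with C, for 4 in total.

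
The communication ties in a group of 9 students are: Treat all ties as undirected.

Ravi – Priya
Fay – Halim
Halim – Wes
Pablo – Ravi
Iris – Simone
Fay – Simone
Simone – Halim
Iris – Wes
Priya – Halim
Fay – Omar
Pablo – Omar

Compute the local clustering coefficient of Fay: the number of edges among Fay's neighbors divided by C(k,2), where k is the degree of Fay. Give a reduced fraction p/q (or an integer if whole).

1/3

Fay's neighbors: Halim, Omar, and Simone (k = 3).
Possible neighbor pairs: C(3,2) = 3. Edges among them: Halim–Simone → e = 1.
Clustering(Fay) = 1/3.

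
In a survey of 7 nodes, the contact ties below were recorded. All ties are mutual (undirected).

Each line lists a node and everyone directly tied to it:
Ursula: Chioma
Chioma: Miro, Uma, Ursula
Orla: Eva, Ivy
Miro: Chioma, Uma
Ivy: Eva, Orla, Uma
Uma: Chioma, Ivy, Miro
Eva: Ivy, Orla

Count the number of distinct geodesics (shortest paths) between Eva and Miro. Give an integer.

The shortest distance is 3, and the only length-3 path is Eva–Ivy–Uma–Miro. So there is exactly 1 shortest path.

1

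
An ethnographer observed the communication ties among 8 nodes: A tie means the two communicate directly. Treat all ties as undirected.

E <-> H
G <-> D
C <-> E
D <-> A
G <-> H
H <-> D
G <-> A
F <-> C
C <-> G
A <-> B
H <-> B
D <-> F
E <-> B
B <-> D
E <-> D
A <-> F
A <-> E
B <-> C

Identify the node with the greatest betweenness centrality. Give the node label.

D

Unnormalized betweenness of each node: A:3/2, B:13/12, C:3/2, D:11/4, E:13/12, F:1/2, G:13/12, H:1/2.
D has the largest value, 11/4, making it the main broker — the node through which the most shortest paths run.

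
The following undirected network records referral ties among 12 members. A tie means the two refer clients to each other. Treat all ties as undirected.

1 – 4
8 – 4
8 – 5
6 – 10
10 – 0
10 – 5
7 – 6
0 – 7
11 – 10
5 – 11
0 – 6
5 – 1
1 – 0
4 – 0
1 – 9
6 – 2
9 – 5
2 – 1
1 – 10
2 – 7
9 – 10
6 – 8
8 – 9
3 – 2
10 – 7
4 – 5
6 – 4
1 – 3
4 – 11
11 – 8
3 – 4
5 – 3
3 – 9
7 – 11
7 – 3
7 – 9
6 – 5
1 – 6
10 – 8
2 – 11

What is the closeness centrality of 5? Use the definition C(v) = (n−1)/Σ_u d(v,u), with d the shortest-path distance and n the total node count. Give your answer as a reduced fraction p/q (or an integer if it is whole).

Distances from 5: 0:2, 1:1, 2:2, 3:1, 4:1, 6:1, 7:2, 8:1, 9:1, 10:1, 11:1. Sum = 14.
n = 12, so closeness = 11/14.

11/14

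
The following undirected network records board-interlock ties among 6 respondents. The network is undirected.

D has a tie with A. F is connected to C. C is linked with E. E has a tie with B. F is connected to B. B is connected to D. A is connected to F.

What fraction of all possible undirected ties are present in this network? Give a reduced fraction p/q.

There are 7 edges and 6 nodes, so the maximum possible is C(6,2) = 15.
Density = 7/15.

7/15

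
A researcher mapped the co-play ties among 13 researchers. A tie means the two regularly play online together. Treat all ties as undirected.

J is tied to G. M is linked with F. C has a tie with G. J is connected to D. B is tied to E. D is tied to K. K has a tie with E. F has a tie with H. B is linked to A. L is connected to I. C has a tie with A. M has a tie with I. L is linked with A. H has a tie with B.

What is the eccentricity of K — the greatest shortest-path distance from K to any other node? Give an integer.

Distances from K: A:3, B:2, C:4, D:1, E:1, F:4, G:3, H:3, I:5, J:2, L:4, M:5.
The largest is 5 (to I and M), so the eccentricity of K is 5.

5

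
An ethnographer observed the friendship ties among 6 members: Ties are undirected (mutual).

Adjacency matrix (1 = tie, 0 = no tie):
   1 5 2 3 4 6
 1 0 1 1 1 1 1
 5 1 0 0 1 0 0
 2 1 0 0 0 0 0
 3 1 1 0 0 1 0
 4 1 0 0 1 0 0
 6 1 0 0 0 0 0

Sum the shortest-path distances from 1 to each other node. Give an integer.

5

Distances from 1: 2:1, 3:1, 4:1, 5:1, 6:1.
Sum = 1 + 1 + 1 + 1 + 1 = 5.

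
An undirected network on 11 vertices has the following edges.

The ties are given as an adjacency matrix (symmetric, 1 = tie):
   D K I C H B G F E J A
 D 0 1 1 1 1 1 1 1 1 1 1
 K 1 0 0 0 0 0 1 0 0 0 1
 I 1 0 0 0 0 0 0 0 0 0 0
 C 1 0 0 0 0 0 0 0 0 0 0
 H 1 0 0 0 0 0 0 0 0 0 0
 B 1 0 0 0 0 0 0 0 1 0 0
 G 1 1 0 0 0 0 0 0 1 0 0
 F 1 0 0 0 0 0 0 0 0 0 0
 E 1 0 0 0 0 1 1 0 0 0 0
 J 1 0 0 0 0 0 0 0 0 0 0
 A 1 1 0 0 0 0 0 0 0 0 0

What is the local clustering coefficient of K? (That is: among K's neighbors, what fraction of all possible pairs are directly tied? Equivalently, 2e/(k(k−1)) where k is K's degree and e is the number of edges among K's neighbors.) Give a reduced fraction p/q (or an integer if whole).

K's neighbors: A, D, and G (k = 3).
Possible neighbor pairs: C(3,2) = 3. Edges among them: A–D, D–G → e = 2.
Clustering(K) = 2/3.

2/3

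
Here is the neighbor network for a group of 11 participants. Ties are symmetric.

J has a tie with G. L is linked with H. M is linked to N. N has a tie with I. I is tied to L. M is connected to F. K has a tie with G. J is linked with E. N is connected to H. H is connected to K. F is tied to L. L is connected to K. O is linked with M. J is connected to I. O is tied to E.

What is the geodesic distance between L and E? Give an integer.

3

One shortest route is L – I – J – E, which uses 3 edges, and at distance 2 from L we only reach {G, J, M, N}, which does not include E. So d(L,E) = 3.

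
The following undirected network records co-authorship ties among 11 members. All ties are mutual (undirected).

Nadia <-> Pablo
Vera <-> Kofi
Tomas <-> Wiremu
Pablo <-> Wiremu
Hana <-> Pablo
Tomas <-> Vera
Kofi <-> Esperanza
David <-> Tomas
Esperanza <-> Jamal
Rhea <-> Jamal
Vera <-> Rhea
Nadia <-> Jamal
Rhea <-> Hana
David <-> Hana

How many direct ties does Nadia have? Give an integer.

2

Nadia is directly tied to Jamal and Pablo. That is 2 neighbors, so the degree of Nadia is 2.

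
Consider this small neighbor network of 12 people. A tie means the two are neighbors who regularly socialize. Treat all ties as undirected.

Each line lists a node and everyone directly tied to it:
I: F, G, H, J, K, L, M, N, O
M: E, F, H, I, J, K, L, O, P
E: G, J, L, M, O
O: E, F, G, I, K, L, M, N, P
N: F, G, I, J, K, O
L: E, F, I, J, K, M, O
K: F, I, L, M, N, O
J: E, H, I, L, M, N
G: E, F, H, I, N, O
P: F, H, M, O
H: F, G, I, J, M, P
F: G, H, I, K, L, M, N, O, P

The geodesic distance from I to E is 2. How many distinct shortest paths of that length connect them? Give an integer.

The shortest distance is 2. The length-2 paths are: I–G–E; I–M–E; I–L–E; I–J–E; I–O–E.
That gives 5 distinct shortest paths.

5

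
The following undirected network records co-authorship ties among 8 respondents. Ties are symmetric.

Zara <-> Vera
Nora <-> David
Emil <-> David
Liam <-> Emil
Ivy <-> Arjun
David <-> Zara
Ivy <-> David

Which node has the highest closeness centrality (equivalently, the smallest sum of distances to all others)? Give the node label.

Farness (sum of distances to all others) for each node — Arjun:20, David:10, Emil:14, Ivy:14, Liam:20, Nora:16, Vera:20, Zara:14.
The smallest farness is 10, for David, so David has the highest closeness.

David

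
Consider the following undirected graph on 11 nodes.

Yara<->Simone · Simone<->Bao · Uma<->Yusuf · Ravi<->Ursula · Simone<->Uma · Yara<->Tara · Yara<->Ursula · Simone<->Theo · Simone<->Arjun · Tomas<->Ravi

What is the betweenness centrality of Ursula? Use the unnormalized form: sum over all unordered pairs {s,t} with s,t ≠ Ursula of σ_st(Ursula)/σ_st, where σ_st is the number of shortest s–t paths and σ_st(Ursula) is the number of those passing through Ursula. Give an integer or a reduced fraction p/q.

16

Pairs whose geodesics pass through Ursula — Uma–Ravi: 1; Uma–Tomas: 1; Tara–Ravi: 1; Tara–Tomas: 1; Yara–Ravi: 1; Yara–Tomas: 1; Arjun–Ravi: 1; Arjun–Tomas: 1; Ravi–Simone: 1; Ravi–Theo: 1; Ravi–Yusuf: 1; Ravi–Bao: 1; Simone–Tomas: 1; Theo–Tomas: 1 … (+2 more pairs).
All other pairs contribute 0.
Summing the contributions gives betweenness(Ursula) = 16.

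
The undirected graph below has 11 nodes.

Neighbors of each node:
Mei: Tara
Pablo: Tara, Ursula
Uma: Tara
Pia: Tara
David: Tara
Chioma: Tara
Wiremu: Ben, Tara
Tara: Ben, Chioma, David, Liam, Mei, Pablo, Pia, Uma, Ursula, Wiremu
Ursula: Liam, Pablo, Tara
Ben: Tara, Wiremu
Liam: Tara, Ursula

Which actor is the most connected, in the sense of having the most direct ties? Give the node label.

Degrees — Ben:2, Chioma:1, David:1, Liam:2, Mei:1, Pablo:2, Pia:1, Tara:10, Uma:1, Ursula:3, Wiremu:2.
The maximum is 10, attained only by Tara.

Tara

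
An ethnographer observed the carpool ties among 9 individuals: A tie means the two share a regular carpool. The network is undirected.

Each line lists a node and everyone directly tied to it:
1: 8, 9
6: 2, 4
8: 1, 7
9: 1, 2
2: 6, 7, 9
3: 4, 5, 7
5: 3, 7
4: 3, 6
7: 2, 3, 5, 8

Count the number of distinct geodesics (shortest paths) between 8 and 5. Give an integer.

1

The shortest distance is 2, and the only length-2 path is 8–7–5. So there is exactly 1 shortest path.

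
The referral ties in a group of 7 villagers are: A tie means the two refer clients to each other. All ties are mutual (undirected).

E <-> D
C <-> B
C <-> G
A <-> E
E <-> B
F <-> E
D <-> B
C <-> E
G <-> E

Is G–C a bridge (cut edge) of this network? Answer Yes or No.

No

Even without that edge, G still reaches C via G – E – C, so the network stays connected. Not a bridge.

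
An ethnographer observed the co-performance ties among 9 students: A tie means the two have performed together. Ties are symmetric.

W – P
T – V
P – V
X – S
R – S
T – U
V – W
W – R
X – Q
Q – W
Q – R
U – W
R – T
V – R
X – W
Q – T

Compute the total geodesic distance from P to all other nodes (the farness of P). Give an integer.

Distances from P: Q:2, R:2, S:3, T:2, U:2, V:1, W:1, X:2.
Sum = 2 + 2 + 3 + 2 + 2 + 1 + 1 + 2 = 15.

15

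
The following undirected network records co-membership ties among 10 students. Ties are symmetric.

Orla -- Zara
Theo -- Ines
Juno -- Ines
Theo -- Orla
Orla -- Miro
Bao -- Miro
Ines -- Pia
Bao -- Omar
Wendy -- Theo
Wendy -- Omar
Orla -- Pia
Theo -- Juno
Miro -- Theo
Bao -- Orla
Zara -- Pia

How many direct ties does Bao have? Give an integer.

3

Bao is directly tied to Miro, Omar, and Orla. That is 3 neighbors, so the degree of Bao is 3.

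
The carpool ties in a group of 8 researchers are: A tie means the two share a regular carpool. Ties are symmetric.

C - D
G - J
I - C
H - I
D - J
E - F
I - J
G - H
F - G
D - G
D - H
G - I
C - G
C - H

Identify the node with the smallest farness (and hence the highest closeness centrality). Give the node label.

G

Farness (sum of distances to all others) for each node — C:11, D:11, E:18, F:12, G:8, H:11, I:11, J:12.
The smallest farness is 8, for G, so G has the highest closeness.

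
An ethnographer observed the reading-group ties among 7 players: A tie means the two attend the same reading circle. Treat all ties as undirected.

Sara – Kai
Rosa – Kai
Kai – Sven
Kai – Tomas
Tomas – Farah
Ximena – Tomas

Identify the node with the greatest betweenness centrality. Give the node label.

Kai

Unnormalized betweenness of each node: Farah:0, Kai:12, Rosa:0, Sara:0, Sven:0, Tomas:9, Ximena:0.
Kai has the largest value, 12, making it the main broker — the node through which the most shortest paths run.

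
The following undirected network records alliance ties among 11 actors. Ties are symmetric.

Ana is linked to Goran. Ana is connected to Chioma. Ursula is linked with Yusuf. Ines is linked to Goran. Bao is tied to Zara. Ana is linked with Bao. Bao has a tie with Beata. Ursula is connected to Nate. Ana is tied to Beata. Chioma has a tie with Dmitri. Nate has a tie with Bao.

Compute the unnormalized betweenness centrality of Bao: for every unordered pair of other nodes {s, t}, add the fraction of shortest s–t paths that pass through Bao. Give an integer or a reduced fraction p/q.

27

Pairs whose geodesics pass through Bao — Ana–Nate: 1; Ana–Zara: 1; Ana–Yusuf: 1; Ana–Ursula: 1; Nate–Beata: 1; Nate–Zara: 1; Nate–Ines: 1; Nate–Dmitri: 1; Nate–Goran: 1; Nate–Chioma: 1; Beata–Zara: 1; Beata–Yusuf: 1; Beata–Ursula: 1; Zara–Ines: 1 … (+13 more pairs).
All other pairs contribute 0.
Summing the contributions gives betweenness(Bao) = 27.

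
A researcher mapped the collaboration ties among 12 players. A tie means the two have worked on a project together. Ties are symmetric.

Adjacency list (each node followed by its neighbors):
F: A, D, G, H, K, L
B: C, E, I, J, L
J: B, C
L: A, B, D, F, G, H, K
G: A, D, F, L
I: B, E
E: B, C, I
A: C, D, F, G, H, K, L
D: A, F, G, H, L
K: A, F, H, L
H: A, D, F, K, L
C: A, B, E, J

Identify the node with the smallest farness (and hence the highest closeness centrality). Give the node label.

L

Farness (sum of distances to all others) for each node — A:16, B:17, C:18, D:20, E:24, F:19, G:21, H:20, I:26, J:25, K:21, L:15.
The smallest farness is 15, for L, so L has the highest closeness.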